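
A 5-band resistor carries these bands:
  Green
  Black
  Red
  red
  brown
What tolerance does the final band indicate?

The last band, brown, is the tolerance band.
Brown corresponds to ±1%.

±1%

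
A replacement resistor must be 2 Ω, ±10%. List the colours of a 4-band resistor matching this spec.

2 Ω = 20 × 10^-1.
2 → red
0 → black
Multiplier 10^-1 → gold.
±10% tolerance → silver.

red, black, gold, silver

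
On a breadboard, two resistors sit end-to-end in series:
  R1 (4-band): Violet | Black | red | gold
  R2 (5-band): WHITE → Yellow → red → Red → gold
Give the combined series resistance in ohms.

101200 Ω

R1: violet, black → 70; red ×10^2 → 7000 Ω.
R2: white, yellow, red → 942; red ×10^2 → 94200 Ω.
Series: 7000 + 94200 = 101200 Ω.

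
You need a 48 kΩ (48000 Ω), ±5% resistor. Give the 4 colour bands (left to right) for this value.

48000 Ω = 48 × 10^3.
4 → yellow
8 → grey
Multiplier 10^3 → orange.
±5% tolerance → gold.

yellow, grey, orange, gold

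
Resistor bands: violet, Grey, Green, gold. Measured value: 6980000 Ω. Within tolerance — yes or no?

no

Violet → 7 (first significant figure)
Grey → 8 (second significant figure)
Green → ×10^5 multiplier
Gold → ±5% tolerance
78 × 100000 = 7800000 Ω
Allowed range: 7410000 Ω to 8190000 Ω.
6980000 Ω lies outside that range.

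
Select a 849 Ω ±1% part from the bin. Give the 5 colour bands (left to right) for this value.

grey, yellow, white, black, brown

849 Ω = 849 × 10^0.
8 → grey
4 → yellow
9 → white
Multiplier 10^0 → black.
±1% tolerance → brown.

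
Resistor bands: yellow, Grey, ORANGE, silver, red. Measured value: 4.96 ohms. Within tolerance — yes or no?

Yellow → 4 (first significant figure)
Grey → 8 (second significant figure)
Orange → 3 (third significant figure)
Silver → ×0.01 multiplier
Red → ±2% tolerance
483 × 0.01 = 4.83 Ω
Allowed range: 4.7334 Ω to 4.9266 Ω.
4.96 ohms lies outside that range.

no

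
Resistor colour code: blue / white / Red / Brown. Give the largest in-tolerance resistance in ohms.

Blue → 6 (first significant figure)
White → 9 (second significant figure)
Red → ×10^2 multiplier
Brown → ±1% tolerance
69 × 100 = 6900 Ω
Largest = 6900 × (1 + 1/100) = 6969 Ω.

6969 Ω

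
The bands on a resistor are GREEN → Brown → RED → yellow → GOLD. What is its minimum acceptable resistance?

4864000 Ω

Green → 5 (first significant figure)
Brown → 1 (second significant figure)
Red → 2 (third significant figure)
Yellow → ×10^4 multiplier
Gold → ±5% tolerance
512 × 10000 = 5120000 Ω
Minimum = 5120000 × (1 − 5/100) = 4864000 Ω.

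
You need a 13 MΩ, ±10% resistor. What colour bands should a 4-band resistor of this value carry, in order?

13000000 Ω = 13 × 10^6.
1 → brown
3 → orange
Multiplier 10^6 → blue.
±10% tolerance → silver.

brown, orange, blue, silver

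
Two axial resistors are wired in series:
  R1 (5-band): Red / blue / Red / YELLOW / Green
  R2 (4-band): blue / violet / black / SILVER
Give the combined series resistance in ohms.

R1: red, blue, red → 262; yellow ×10^4 → 2620000 Ω.
R2: blue, violet → 67; black ×1 → 67 Ω.
Series: 2620000 + 67 = 2620067 Ω.

2620067 Ω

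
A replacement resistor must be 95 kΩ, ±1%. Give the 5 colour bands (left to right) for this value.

white, green, black, red, brown

95000 Ω = 950 × 10^2.
9 → white
5 → green
0 → black
Multiplier 10^2 → red.
±1% tolerance → brown.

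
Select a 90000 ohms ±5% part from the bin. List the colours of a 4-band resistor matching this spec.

90000 Ω = 90 × 10^3.
9 → white
0 → black
Multiplier 10^3 → orange.
±5% tolerance → gold.

white, black, orange, gold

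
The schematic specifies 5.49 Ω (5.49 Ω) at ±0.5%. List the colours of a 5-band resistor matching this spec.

5.49 Ω = 549 × 10^-2.
5 → green
4 → yellow
9 → white
Multiplier 10^-2 → silver.
±0.5% tolerance → green.

green, yellow, white, silver, green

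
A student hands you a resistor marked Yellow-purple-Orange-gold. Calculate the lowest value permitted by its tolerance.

Yellow → 4 (first significant figure)
Violet → 7 (second significant figure)
Orange → ×10^3 multiplier
Gold → ±5% tolerance
47 × 1000 = 47000 Ω
Lowest = 47000 × (1 − 5/100) = 44650 Ω.

44650 Ω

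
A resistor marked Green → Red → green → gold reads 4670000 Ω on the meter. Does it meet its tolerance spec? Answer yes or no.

Green → 5 (first significant figure)
Red → 2 (second significant figure)
Green → ×10^5 multiplier
Gold → ±5% tolerance
52 × 100000 = 5200000 Ω
Allowed range: 4940000 Ω to 5460000 Ω.
4670000 Ω lies outside that range.

no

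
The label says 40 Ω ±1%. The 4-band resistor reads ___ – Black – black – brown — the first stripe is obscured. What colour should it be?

40 Ω = 40 × 10^0.
The first band gives digit 4 of the significand, and 4 is yellow.

yellow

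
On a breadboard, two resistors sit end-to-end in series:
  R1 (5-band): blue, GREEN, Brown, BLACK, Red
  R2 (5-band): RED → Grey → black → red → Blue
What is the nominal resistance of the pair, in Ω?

28651 Ω

R1: blue, green, brown → 651; black ×1 → 651 Ω.
R2: red, grey, black → 280; red ×10^2 → 28000 Ω.
Series: 651 + 28000 = 28651 Ω.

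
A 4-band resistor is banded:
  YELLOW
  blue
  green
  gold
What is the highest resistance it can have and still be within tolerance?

4830000 Ω

Yellow → 4 (first significant figure)
Blue → 6 (second significant figure)
Green → ×10^5 multiplier
Gold → ±5% tolerance
46 × 100000 = 4600000 Ω
Highest = 4600000 × (1 + 5/100) = 4830000 Ω.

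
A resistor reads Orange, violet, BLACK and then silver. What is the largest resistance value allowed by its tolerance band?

Orange → 3 (first significant figure)
Violet → 7 (second significant figure)
Black → ×1 multiplier
Silver → ±10% tolerance
37 × 1 = 37 Ω
Largest = 37 × (1 + 10/100) = 40.7 Ω.

40.7 Ω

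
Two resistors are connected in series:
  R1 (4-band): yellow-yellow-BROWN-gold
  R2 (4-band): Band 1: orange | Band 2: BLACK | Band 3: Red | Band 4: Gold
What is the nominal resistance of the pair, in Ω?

R1: yellow, yellow → 44; brown ×10 → 440 Ω.
R2: orange, black → 30; red ×10^2 → 3000 Ω.
Series: 440 + 3000 = 3440 Ω.

3440 Ω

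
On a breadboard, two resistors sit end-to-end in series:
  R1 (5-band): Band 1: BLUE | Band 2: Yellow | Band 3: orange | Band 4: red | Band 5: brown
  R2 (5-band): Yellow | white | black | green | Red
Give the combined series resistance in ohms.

49064300 Ω

R1: blue, yellow, orange → 643; red ×10^2 → 64300 Ω.
R2: yellow, white, black → 490; green ×10^5 → 49000000 Ω.
Series: 64300 + 49000000 = 49064300 Ω.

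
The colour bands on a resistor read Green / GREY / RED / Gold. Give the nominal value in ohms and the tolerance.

Green → 5 (first significant figure)
Grey → 8 (second significant figure)
Red → ×10^2 multiplier
Gold → ±5% tolerance
58 × 100 = 5800 Ω

5800 Ω ±5%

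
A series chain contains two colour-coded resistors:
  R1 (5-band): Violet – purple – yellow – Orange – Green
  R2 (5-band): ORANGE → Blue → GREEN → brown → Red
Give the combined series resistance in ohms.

777650 Ω

R1: violet, violet, yellow → 774; orange ×10^3 → 774000 Ω.
R2: orange, blue, green → 365; brown ×10 → 3650 Ω.
Series: 774000 + 3650 = 777650 Ω.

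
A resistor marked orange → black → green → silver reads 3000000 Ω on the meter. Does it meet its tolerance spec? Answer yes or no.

yes

Orange → 3 (first significant figure)
Black → 0 (second significant figure)
Green → ×10^5 multiplier
Silver → ±10% tolerance
30 × 100000 = 3000000 Ω
Allowed range: 2700000 Ω to 3300000 Ω.
3000000 Ω lies inside that range.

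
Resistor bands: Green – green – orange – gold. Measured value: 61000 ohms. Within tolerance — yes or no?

no

Green → 5 (first significant figure)
Green → 5 (second significant figure)
Orange → ×10^3 multiplier
Gold → ±5% tolerance
55 × 1000 = 55000 Ω
Allowed range: 52250 Ω to 57750 Ω.
61000 ohms lies outside that range.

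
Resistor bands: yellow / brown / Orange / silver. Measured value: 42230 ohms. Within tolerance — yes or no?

Yellow → 4 (first significant figure)
Brown → 1 (second significant figure)
Orange → ×10^3 multiplier
Silver → ±10% tolerance
41 × 1000 = 41000 Ω
Allowed range: 36900 Ω to 45100 Ω.
42230 ohms lies inside that range.

yes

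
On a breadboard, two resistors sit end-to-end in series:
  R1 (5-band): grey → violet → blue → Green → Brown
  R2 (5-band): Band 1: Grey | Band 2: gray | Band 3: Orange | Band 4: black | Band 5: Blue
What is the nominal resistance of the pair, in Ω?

R1: grey, violet, blue → 876; green ×10^5 → 87600000 Ω.
R2: grey, grey, orange → 883; black ×1 → 883 Ω.
Series: 87600000 + 883 = 87600883 Ω.

87600883 Ω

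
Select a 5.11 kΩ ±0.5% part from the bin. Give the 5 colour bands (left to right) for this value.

5110 Ω = 511 × 10^1.
5 → green
1 → brown
1 → brown
Multiplier 10^1 → brown.
±0.5% tolerance → green.

green, brown, brown, brown, green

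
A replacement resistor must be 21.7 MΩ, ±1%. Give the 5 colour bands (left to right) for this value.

21700000 Ω = 217 × 10^5.
2 → red
1 → brown
7 → violet
Multiplier 10^5 → green.
±1% tolerance → brown.

red, brown, violet, green, brown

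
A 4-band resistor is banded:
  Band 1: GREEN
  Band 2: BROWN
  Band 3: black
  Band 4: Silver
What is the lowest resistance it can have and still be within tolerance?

Green → 5 (first significant figure)
Brown → 1 (second significant figure)
Black → ×1 multiplier
Silver → ±10% tolerance
51 × 1 = 51 Ω
Lowest = 51 × (1 − 10/100) = 45.9 Ω.

45.9 Ω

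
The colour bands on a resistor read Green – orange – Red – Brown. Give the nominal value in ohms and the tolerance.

5300 Ω ±1%

Green → 5 (first significant figure)
Orange → 3 (second significant figure)
Red → ×10^2 multiplier
Brown → ±1% tolerance
53 × 100 = 5300 Ω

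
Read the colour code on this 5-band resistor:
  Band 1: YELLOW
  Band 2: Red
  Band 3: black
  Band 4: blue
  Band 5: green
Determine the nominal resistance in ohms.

Yellow → 4 (first significant figure)
Red → 2 (second significant figure)
Black → 0 (third significant figure)
Blue → ×10^6 multiplier
420 × 1000000 = 420000000 Ω

420000000 Ω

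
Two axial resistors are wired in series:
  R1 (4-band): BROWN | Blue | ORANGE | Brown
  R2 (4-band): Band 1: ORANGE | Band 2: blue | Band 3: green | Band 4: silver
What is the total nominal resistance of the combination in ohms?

3616000 Ω

R1: brown, blue → 16; orange ×10^3 → 16000 Ω.
R2: orange, blue → 36; green ×10^5 → 3600000 Ω.
Series: 16000 + 3600000 = 3616000 Ω.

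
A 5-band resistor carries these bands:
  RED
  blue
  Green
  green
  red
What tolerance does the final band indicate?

The last band, red, is the tolerance band.
Red corresponds to ±2%.

±2%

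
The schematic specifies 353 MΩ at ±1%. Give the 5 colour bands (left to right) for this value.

353000000 Ω = 353 × 10^6.
3 → orange
5 → green
3 → orange
Multiplier 10^6 → blue.
±1% tolerance → brown.

orange, green, orange, blue, brown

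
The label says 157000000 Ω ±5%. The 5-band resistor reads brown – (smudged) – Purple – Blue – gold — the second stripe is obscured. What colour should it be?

157000000 Ω = 157 × 10^6.
The second band gives digit 5 of the significand, and 5 is green.

green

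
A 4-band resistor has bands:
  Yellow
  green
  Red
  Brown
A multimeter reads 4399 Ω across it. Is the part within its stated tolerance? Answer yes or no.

no

Yellow → 4 (first significant figure)
Green → 5 (second significant figure)
Red → ×10^2 multiplier
Brown → ±1% tolerance
45 × 100 = 4500 Ω
Allowed range: 4455 Ω to 4545 Ω.
4399 Ω lies outside that range.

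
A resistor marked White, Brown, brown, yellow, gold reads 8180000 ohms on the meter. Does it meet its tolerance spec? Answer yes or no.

no

White → 9 (first significant figure)
Brown → 1 (second significant figure)
Brown → 1 (third significant figure)
Yellow → ×10^4 multiplier
Gold → ±5% tolerance
911 × 10000 = 9110000 Ω
Allowed range: 8654500 Ω to 9565500 Ω.
8180000 ohms lies outside that range.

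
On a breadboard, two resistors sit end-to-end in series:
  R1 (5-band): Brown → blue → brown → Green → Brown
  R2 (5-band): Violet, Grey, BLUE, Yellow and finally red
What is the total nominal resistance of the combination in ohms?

R1: brown, blue, brown → 161; green ×10^5 → 16100000 Ω.
R2: violet, grey, blue → 786; yellow ×10^4 → 7860000 Ω.
Series: 16100000 + 7860000 = 23960000 Ω.

23960000 Ω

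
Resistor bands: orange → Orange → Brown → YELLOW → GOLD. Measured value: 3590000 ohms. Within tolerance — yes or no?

no

Orange → 3 (first significant figure)
Orange → 3 (second significant figure)
Brown → 1 (third significant figure)
Yellow → ×10^4 multiplier
Gold → ±5% tolerance
331 × 10000 = 3310000 Ω
Allowed range: 3144500 Ω to 3475500 Ω.
3590000 ohms lies outside that range.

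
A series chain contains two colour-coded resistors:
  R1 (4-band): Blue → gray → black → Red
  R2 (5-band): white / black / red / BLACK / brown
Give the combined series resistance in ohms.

970 Ω

R1: blue, grey → 68; black ×1 → 68 Ω.
R2: white, black, red → 902; black ×1 → 902 Ω.
Series: 68 + 902 = 970 Ω.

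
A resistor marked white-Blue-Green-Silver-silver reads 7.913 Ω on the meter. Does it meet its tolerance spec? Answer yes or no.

no

White → 9 (first significant figure)
Blue → 6 (second significant figure)
Green → 5 (third significant figure)
Silver → ×0.01 multiplier
Silver → ±10% tolerance
965 × 0.01 = 9.65 Ω
Allowed range: 8.685 Ω to 10.615 Ω.
7.913 Ω lies outside that range.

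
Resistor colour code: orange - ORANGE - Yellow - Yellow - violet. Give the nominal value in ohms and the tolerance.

3340000 Ω ±0.1%

Orange → 3 (first significant figure)
Orange → 3 (second significant figure)
Yellow → 4 (third significant figure)
Yellow → ×10^4 multiplier
Violet → ±0.1% tolerance
334 × 10000 = 3340000 Ω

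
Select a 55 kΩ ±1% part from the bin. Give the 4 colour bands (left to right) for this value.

green, green, orange, brown

55000 Ω = 55 × 10^3.
5 → green
5 → green
Multiplier 10^3 → orange.
±1% tolerance → brown.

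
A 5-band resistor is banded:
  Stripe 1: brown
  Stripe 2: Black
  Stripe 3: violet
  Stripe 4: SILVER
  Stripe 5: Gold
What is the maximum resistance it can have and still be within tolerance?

1.1235 Ω

Brown → 1 (first significant figure)
Black → 0 (second significant figure)
Violet → 7 (third significant figure)
Silver → ×0.01 multiplier
Gold → ±5% tolerance
107 × 0.01 = 1.07 Ω
Maximum = 1.07 × (1 + 5/100) = 1.1235 Ω.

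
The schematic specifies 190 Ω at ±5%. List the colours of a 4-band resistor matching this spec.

brown, white, brown, gold

190 Ω = 19 × 10^1.
1 → brown
9 → white
Multiplier 10^1 → brown.
±5% tolerance → gold.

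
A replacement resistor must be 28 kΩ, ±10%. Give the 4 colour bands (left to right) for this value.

red, grey, orange, silver

28000 Ω = 28 × 10^3.
2 → red
8 → grey
Multiplier 10^3 → orange.
±10% tolerance → silver.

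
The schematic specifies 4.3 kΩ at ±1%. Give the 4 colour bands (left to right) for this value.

4300 Ω = 43 × 10^2.
4 → yellow
3 → orange
Multiplier 10^2 → red.
±1% tolerance → brown.

yellow, orange, red, brown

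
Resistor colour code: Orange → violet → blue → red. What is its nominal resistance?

Orange → 3 (first significant figure)
Violet → 7 (second significant figure)
Blue → ×10^6 multiplier
37 × 1000000 = 37000000 Ω

37000000 Ω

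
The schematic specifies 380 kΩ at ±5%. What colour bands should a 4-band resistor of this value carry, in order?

orange, grey, yellow, gold

380000 Ω = 38 × 10^4.
3 → orange
8 → grey
Multiplier 10^4 → yellow.
±5% tolerance → gold.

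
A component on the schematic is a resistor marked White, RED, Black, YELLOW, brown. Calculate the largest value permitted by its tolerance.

White → 9 (first significant figure)
Red → 2 (second significant figure)
Black → 0 (third significant figure)
Yellow → ×10^4 multiplier
Brown → ±1% tolerance
920 × 10000 = 9200000 Ω
Largest = 9200000 × (1 + 1/100) = 9292000 Ω.

9292000 Ω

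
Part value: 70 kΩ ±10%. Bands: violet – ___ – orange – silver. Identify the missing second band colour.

70000 Ω = 70 × 10^3.
The second band gives digit 0 of the significand, and 0 is black.

black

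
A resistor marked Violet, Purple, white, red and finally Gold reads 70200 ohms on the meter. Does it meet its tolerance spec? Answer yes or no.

Violet → 7 (first significant figure)
Violet → 7 (second significant figure)
White → 9 (third significant figure)
Red → ×10^2 multiplier
Gold → ±5% tolerance
779 × 100 = 77900 Ω
Allowed range: 74005 Ω to 81795 Ω.
70200 ohms lies outside that range.

no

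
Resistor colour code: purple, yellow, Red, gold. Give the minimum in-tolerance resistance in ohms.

7030 Ω

Violet → 7 (first significant figure)
Yellow → 4 (second significant figure)
Red → ×10^2 multiplier
Gold → ±5% tolerance
74 × 100 = 7400 Ω
Minimum = 7400 × (1 − 5/100) = 7030 Ω.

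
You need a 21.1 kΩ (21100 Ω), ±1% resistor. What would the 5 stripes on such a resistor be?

red, brown, brown, red, brown

21100 Ω = 211 × 10^2.
2 → red
1 → brown
1 → brown
Multiplier 10^2 → red.
±1% tolerance → brown.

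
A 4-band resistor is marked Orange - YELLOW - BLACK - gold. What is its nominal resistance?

Orange → 3 (first significant figure)
Yellow → 4 (second significant figure)
Black → ×1 multiplier
34 × 1 = 34 Ω

34 Ω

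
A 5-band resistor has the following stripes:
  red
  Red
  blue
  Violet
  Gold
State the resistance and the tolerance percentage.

2260000000 Ω ±5%

Red → 2 (first significant figure)
Red → 2 (second significant figure)
Blue → 6 (third significant figure)
Violet → ×10^7 multiplier
Gold → ±5% tolerance
226 × 10000000 = 2260000000 Ω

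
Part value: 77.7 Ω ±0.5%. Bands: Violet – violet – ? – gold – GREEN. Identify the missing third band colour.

violet

77.7 Ω = 777 × 10^-1.
The third band gives digit 7 of the significand, and 7 is violet.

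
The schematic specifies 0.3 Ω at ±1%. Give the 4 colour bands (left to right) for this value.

0.3 Ω = 30 × 10^-2.
3 → orange
0 → black
Multiplier 10^-2 → silver.
±1% tolerance → brown.

orange, black, silver, brown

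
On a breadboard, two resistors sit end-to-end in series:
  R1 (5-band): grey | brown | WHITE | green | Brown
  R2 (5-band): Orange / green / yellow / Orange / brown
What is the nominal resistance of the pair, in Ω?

82254000 Ω

R1: grey, brown, white → 819; green ×10^5 → 81900000 Ω.
R2: orange, green, yellow → 354; orange ×10^3 → 354000 Ω.
Series: 81900000 + 354000 = 82254000 Ω.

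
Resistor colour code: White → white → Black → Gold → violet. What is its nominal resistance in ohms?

White → 9 (first significant figure)
White → 9 (second significant figure)
Black → 0 (third significant figure)
Gold → ×0.1 multiplier
990 × 0.1 = 99 Ω

99 Ω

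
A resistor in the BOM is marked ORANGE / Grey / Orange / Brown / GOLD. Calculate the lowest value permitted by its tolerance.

3638.5 Ω

Orange → 3 (first significant figure)
Grey → 8 (second significant figure)
Orange → 3 (third significant figure)
Brown → ×10 multiplier
Gold → ±5% tolerance
383 × 10 = 3830 Ω
Lowest = 3830 × (1 − 5/100) = 3638.5 Ω.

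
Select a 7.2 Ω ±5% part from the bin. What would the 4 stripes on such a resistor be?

7.2 Ω = 72 × 10^-1.
7 → violet
2 → red
Multiplier 10^-1 → gold.
±5% tolerance → gold.

violet, red, gold, gold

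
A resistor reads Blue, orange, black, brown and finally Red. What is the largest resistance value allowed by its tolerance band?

Blue → 6 (first significant figure)
Orange → 3 (second significant figure)
Black → 0 (third significant figure)
Brown → ×10 multiplier
Red → ±2% tolerance
630 × 10 = 6300 Ω
Largest = 6300 × (1 + 2/100) = 6426 Ω.

6426 Ω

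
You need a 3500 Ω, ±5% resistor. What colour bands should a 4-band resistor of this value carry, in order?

orange, green, red, gold

3500 Ω = 35 × 10^2.
3 → orange
5 → green
Multiplier 10^2 → red.
±5% tolerance → gold.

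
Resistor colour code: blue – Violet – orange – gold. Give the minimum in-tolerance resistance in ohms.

Blue → 6 (first significant figure)
Violet → 7 (second significant figure)
Orange → ×10^3 multiplier
Gold → ±5% tolerance
67 × 1000 = 67000 Ω
Minimum = 67000 × (1 − 5/100) = 63650 Ω.

63650 Ω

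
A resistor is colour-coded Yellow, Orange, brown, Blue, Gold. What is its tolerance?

±5%

The last band, gold, is the tolerance band.
Gold corresponds to ±5%.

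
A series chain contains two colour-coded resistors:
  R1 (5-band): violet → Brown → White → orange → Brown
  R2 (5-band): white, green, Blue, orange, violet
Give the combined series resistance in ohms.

1675000 Ω

R1: violet, brown, white → 719; orange ×10^3 → 719000 Ω.
R2: white, green, blue → 956; orange ×10^3 → 956000 Ω.
Series: 719000 + 956000 = 1675000 Ω.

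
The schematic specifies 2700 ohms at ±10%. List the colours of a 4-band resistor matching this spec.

red, violet, red, silver

2700 Ω = 27 × 10^2.
2 → red
7 → violet
Multiplier 10^2 → red.
±10% tolerance → silver.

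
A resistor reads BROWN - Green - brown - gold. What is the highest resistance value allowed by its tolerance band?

Brown → 1 (first significant figure)
Green → 5 (second significant figure)
Brown → ×10 multiplier
Gold → ±5% tolerance
15 × 10 = 150 Ω
Highest = 150 × (1 + 5/100) = 157.5 Ω.

157.5 Ω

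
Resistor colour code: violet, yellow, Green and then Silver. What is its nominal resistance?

Violet → 7 (first significant figure)
Yellow → 4 (second significant figure)
Green → ×10^5 multiplier
74 × 100000 = 7400000 Ω

7400000 Ω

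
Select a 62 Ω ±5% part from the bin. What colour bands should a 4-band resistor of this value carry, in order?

blue, red, black, gold

62 Ω = 62 × 10^0.
6 → blue
2 → red
Multiplier 10^0 → black.
±5% tolerance → gold.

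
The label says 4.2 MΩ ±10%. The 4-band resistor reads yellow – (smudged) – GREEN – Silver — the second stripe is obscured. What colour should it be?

red

4200000 Ω = 42 × 10^5.
The second band gives digit 2 of the significand, and 2 is red.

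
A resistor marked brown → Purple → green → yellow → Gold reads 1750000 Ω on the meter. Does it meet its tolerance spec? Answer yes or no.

Brown → 1 (first significant figure)
Violet → 7 (second significant figure)
Green → 5 (third significant figure)
Yellow → ×10^4 multiplier
Gold → ±5% tolerance
175 × 10000 = 1750000 Ω
Allowed range: 1662500 Ω to 1837500 Ω.
1750000 Ω lies inside that range.

yes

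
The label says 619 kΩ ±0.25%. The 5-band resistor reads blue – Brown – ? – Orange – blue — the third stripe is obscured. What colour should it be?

619000 Ω = 619 × 10^3.
The third band gives digit 9 of the significand, and 9 is white.

white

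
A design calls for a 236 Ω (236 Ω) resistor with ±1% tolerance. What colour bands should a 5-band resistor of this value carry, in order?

236 Ω = 236 × 10^0.
2 → red
3 → orange
6 → blue
Multiplier 10^0 → black.
±1% tolerance → brown.

red, orange, blue, black, brown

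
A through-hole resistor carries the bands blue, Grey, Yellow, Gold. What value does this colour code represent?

680000 Ω

Blue → 6 (first significant figure)
Grey → 8 (second significant figure)
Yellow → ×10^4 multiplier
68 × 10000 = 680000 Ω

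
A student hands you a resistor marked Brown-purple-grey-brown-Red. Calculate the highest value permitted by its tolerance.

Brown → 1 (first significant figure)
Violet → 7 (second significant figure)
Grey → 8 (third significant figure)
Brown → ×10 multiplier
Red → ±2% tolerance
178 × 10 = 1780 Ω
Highest = 1780 × (1 + 2/100) = 1815.6 Ω.

1815.6 Ω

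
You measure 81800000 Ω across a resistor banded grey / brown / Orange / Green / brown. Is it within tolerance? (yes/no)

Grey → 8 (first significant figure)
Brown → 1 (second significant figure)
Orange → 3 (third significant figure)
Green → ×10^5 multiplier
Brown → ±1% tolerance
813 × 100000 = 81300000 Ω
Allowed range: 80487000 Ω to 82113000 Ω.
81800000 Ω lies inside that range.

yes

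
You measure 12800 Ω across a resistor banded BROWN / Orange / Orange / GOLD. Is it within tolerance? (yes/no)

Brown → 1 (first significant figure)
Orange → 3 (second significant figure)
Orange → ×10^3 multiplier
Gold → ±5% tolerance
13 × 1000 = 13000 Ω
Allowed range: 12350 Ω to 13650 Ω.
12800 Ω lies inside that range.

yes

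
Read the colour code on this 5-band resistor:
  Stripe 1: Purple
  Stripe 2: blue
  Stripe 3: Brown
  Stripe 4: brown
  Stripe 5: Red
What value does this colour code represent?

Violet → 7 (first significant figure)
Blue → 6 (second significant figure)
Brown → 1 (third significant figure)
Brown → ×10 multiplier
761 × 10 = 7610 Ω

7610 Ω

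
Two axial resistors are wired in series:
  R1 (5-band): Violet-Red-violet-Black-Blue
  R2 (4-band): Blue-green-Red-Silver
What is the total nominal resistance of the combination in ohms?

R1: violet, red, violet → 727; black ×1 → 727 Ω.
R2: blue, green → 65; red ×10^2 → 6500 Ω.
Series: 727 + 6500 = 7227 Ω.

7227 Ω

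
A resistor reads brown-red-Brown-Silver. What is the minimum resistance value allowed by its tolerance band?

108 Ω

Brown → 1 (first significant figure)
Red → 2 (second significant figure)
Brown → ×10 multiplier
Silver → ±10% tolerance
12 × 10 = 120 Ω
Minimum = 120 × (1 − 10/100) = 108 Ω.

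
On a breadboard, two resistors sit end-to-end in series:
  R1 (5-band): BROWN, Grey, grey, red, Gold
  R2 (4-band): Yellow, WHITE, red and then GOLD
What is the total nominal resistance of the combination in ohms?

R1: brown, grey, grey → 188; red ×10^2 → 18800 Ω.
R2: yellow, white → 49; red ×10^2 → 4900 Ω.
Series: 18800 + 4900 = 23700 Ω.

23700 Ω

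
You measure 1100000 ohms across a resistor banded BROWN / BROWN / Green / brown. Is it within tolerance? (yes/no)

Brown → 1 (first significant figure)
Brown → 1 (second significant figure)
Green → ×10^5 multiplier
Brown → ±1% tolerance
11 × 100000 = 1100000 Ω
Allowed range: 1089000 Ω to 1111000 Ω.
1100000 ohms lies inside that range.

yes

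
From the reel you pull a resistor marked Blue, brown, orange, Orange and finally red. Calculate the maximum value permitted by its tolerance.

625260 Ω

Blue → 6 (first significant figure)
Brown → 1 (second significant figure)
Orange → 3 (third significant figure)
Orange → ×10^3 multiplier
Red → ±2% tolerance
613 × 1000 = 613000 Ω
Maximum = 613000 × (1 + 2/100) = 625260 Ω.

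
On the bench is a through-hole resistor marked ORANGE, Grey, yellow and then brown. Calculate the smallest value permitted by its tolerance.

376200 Ω

Orange → 3 (first significant figure)
Grey → 8 (second significant figure)
Yellow → ×10^4 multiplier
Brown → ±1% tolerance
38 × 10000 = 380000 Ω
Smallest = 380000 × (1 − 1/100) = 376200 Ω.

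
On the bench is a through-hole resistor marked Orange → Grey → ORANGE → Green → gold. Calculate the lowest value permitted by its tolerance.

36385000 Ω

Orange → 3 (first significant figure)
Grey → 8 (second significant figure)
Orange → 3 (third significant figure)
Green → ×10^5 multiplier
Gold → ±5% tolerance
383 × 100000 = 38300000 Ω
Lowest = 38300000 × (1 − 5/100) = 36385000 Ω.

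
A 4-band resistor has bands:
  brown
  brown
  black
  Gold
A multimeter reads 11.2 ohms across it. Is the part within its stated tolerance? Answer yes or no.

Brown → 1 (first significant figure)
Brown → 1 (second significant figure)
Black → ×1 multiplier
Gold → ±5% tolerance
11 × 1 = 11 Ω
Allowed range: 10.45 Ω to 11.55 Ω.
11.2 ohms lies inside that range.

yes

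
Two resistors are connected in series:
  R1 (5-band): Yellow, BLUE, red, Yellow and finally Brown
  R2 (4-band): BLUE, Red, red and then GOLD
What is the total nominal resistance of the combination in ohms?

R1: yellow, blue, red → 462; yellow ×10^4 → 4620000 Ω.
R2: blue, red → 62; red ×10^2 → 6200 Ω.
Series: 4620000 + 6200 = 4626200 Ω.

4626200 Ω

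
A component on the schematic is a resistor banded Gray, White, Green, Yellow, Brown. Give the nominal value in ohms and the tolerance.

8950000 Ω ±1%

Grey → 8 (first significant figure)
White → 9 (second significant figure)
Green → 5 (third significant figure)
Yellow → ×10^4 multiplier
Brown → ±1% tolerance
895 × 10000 = 8950000 Ω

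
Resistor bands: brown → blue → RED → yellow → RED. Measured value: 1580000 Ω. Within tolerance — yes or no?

Brown → 1 (first significant figure)
Blue → 6 (second significant figure)
Red → 2 (third significant figure)
Yellow → ×10^4 multiplier
Red → ±2% tolerance
162 × 10000 = 1620000 Ω
Allowed range: 1587600 Ω to 1652400 Ω.
1580000 Ω lies outside that range.

no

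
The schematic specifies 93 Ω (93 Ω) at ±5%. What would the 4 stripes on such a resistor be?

white, orange, black, gold

93 Ω = 93 × 10^0.
9 → white
3 → orange
Multiplier 10^0 → black.
±5% tolerance → gold.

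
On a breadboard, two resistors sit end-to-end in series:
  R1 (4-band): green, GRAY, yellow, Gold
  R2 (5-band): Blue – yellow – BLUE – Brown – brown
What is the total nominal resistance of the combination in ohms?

586460 Ω

R1: green, grey → 58; yellow ×10^4 → 580000 Ω.
R2: blue, yellow, blue → 646; brown ×10 → 6460 Ω.
Series: 580000 + 6460 = 586460 Ω.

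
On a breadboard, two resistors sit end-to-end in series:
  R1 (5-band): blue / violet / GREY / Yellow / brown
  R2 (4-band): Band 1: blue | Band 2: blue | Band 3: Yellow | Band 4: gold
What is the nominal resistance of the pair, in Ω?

R1: blue, violet, grey → 678; yellow ×10^4 → 6780000 Ω.
R2: blue, blue → 66; yellow ×10^4 → 660000 Ω.
Series: 6780000 + 660000 = 7440000 Ω.

7440000 Ω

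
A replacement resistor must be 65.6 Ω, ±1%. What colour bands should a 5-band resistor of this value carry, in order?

65.6 Ω = 656 × 10^-1.
6 → blue
5 → green
6 → blue
Multiplier 10^-1 → gold.
±1% tolerance → brown.

blue, green, blue, gold, brown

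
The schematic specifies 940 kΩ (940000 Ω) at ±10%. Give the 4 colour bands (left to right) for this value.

940000 Ω = 94 × 10^4.
9 → white
4 → yellow
Multiplier 10^4 → yellow.
±10% tolerance → silver.

white, yellow, yellow, silver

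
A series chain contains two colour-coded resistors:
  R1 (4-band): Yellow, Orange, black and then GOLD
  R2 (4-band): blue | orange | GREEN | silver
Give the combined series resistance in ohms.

R1: yellow, orange → 43; black ×1 → 43 Ω.
R2: blue, orange → 63; green ×10^5 → 6300000 Ω.
Series: 43 + 6300000 = 6300043 Ω.

6300043 Ω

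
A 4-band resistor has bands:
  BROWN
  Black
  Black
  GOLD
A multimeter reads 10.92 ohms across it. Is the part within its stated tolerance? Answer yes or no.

no

Brown → 1 (first significant figure)
Black → 0 (second significant figure)
Black → ×1 multiplier
Gold → ±5% tolerance
10 × 1 = 10 Ω
Allowed range: 9.5 Ω to 10.5 Ω.
10.92 ohms lies outside that range.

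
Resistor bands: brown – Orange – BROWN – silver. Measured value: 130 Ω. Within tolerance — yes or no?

yes

Brown → 1 (first significant figure)
Orange → 3 (second significant figure)
Brown → ×10 multiplier
Silver → ±10% tolerance
13 × 10 = 130 Ω
Allowed range: 117 Ω to 143 Ω.
130 Ω lies inside that range.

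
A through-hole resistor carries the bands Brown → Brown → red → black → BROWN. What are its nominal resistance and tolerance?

112 Ω ±1%

Brown → 1 (first significant figure)
Brown → 1 (second significant figure)
Red → 2 (third significant figure)
Black → ×1 multiplier
Brown → ±1% tolerance
112 × 1 = 112 Ω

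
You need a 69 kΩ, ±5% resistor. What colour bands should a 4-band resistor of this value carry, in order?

69000 Ω = 69 × 10^3.
6 → blue
9 → white
Multiplier 10^3 → orange.
±5% tolerance → gold.

blue, white, orange, gold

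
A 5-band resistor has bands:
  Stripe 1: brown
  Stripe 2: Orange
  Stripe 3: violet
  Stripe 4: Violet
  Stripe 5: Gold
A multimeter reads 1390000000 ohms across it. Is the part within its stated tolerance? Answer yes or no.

yes

Brown → 1 (first significant figure)
Orange → 3 (second significant figure)
Violet → 7 (third significant figure)
Violet → ×10^7 multiplier
Gold → ±5% tolerance
137 × 10000000 = 1370000000 Ω
Allowed range: 1301500000 Ω to 1438500000 Ω.
1390000000 ohms lies inside that range.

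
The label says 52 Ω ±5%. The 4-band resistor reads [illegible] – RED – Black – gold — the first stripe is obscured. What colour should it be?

green

52 Ω = 52 × 10^0.
The first band gives digit 5 of the significand, and 5 is green.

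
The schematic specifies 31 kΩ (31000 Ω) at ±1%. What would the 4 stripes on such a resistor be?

orange, brown, orange, brown

31000 Ω = 31 × 10^3.
3 → orange
1 → brown
Multiplier 10^3 → orange.
±1% tolerance → brown.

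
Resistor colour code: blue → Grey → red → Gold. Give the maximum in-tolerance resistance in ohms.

7140 Ω

Blue → 6 (first significant figure)
Grey → 8 (second significant figure)
Red → ×10^2 multiplier
Gold → ±5% tolerance
68 × 100 = 6800 Ω
Maximum = 6800 × (1 + 5/100) = 7140 Ω.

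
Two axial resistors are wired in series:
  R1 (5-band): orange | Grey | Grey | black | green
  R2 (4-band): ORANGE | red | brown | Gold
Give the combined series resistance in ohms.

708 Ω

R1: orange, grey, grey → 388; black ×1 → 388 Ω.
R2: orange, red → 32; brown ×10 → 320 Ω.
Series: 388 + 320 = 708 Ω.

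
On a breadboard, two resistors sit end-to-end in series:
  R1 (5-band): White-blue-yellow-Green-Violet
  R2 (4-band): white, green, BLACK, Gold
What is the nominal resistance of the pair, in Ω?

96400095 Ω

R1: white, blue, yellow → 964; green ×10^5 → 96400000 Ω.
R2: white, green → 95; black ×1 → 95 Ω.
Series: 96400000 + 95 = 96400095 Ω.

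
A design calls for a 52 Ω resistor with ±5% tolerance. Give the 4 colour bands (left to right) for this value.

green, red, black, gold

52 Ω = 52 × 10^0.
5 → green
2 → red
Multiplier 10^0 → black.
±5% tolerance → gold.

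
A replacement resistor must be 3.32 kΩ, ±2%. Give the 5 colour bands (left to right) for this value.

orange, orange, red, brown, red

3320 Ω = 332 × 10^1.
3 → orange
3 → orange
2 → red
Multiplier 10^1 → brown.
±2% tolerance → red.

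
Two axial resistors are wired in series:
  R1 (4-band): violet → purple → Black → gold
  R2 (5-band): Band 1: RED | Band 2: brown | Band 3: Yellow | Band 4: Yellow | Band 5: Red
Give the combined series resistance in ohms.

2140077 Ω

R1: violet, violet → 77; black ×1 → 77 Ω.
R2: red, brown, yellow → 214; yellow ×10^4 → 2140000 Ω.
Series: 77 + 2140000 = 2140077 Ω.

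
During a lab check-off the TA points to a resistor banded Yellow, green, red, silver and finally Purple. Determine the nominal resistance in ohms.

4.52 Ω

Yellow → 4 (first significant figure)
Green → 5 (second significant figure)
Red → 2 (third significant figure)
Silver → ×0.01 multiplier
452 × 0.01 = 4.52 Ω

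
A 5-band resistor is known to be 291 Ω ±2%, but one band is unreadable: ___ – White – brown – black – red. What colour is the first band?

291 Ω = 291 × 10^0.
The first band gives digit 2 of the significand, and 2 is red.

red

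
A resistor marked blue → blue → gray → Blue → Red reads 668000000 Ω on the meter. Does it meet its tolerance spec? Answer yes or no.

yes

Blue → 6 (first significant figure)
Blue → 6 (second significant figure)
Grey → 8 (third significant figure)
Blue → ×10^6 multiplier
Red → ±2% tolerance
668 × 1000000 = 668000000 Ω
Allowed range: 654640000 Ω to 681360000 Ω.
668000000 Ω lies inside that range.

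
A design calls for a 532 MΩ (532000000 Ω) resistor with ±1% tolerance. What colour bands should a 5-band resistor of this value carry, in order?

green, orange, red, blue, brown

532000000 Ω = 532 × 10^6.
5 → green
3 → orange
2 → red
Multiplier 10^6 → blue.
±1% tolerance → brown.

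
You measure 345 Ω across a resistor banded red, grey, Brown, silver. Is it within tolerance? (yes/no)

Red → 2 (first significant figure)
Grey → 8 (second significant figure)
Brown → ×10 multiplier
Silver → ±10% tolerance
28 × 10 = 280 Ω
Allowed range: 252 Ω to 308 Ω.
345 Ω lies outside that range.

no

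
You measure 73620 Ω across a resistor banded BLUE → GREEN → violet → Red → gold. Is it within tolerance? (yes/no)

Blue → 6 (first significant figure)
Green → 5 (second significant figure)
Violet → 7 (third significant figure)
Red → ×10^2 multiplier
Gold → ±5% tolerance
657 × 100 = 65700 Ω
Allowed range: 62415 Ω to 68985 Ω.
73620 Ω lies outside that range.

no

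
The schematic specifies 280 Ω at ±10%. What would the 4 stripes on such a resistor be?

red, grey, brown, silver

280 Ω = 28 × 10^1.
2 → red
8 → grey
Multiplier 10^1 → brown.
±10% tolerance → silver.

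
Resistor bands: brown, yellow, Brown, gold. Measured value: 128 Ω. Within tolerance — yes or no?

Brown → 1 (first significant figure)
Yellow → 4 (second significant figure)
Brown → ×10 multiplier
Gold → ±5% tolerance
14 × 10 = 140 Ω
Allowed range: 133 Ω to 147 Ω.
128 Ω lies outside that range.

no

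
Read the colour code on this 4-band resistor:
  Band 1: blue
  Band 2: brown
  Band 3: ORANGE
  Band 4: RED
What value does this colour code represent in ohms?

Blue → 6 (first significant figure)
Brown → 1 (second significant figure)
Orange → ×10^3 multiplier
61 × 1000 = 61000 Ω

61000 Ω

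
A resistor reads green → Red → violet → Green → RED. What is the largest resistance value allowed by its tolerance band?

53754000 Ω

Green → 5 (first significant figure)
Red → 2 (second significant figure)
Violet → 7 (third significant figure)
Green → ×10^5 multiplier
Red → ±2% tolerance
527 × 100000 = 52700000 Ω
Largest = 52700000 × (1 + 2/100) = 53754000 Ω.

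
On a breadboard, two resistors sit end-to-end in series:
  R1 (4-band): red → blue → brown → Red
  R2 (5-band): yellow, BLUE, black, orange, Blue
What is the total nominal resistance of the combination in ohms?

460260 Ω

R1: red, blue → 26; brown ×10 → 260 Ω.
R2: yellow, blue, black → 460; orange ×10^3 → 460000 Ω.
Series: 260 + 460000 = 460260 Ω.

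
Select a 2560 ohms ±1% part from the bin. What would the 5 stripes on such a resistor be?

red, green, blue, brown, brown

2560 Ω = 256 × 10^1.
2 → red
5 → green
6 → blue
Multiplier 10^1 → brown.
±1% tolerance → brown.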